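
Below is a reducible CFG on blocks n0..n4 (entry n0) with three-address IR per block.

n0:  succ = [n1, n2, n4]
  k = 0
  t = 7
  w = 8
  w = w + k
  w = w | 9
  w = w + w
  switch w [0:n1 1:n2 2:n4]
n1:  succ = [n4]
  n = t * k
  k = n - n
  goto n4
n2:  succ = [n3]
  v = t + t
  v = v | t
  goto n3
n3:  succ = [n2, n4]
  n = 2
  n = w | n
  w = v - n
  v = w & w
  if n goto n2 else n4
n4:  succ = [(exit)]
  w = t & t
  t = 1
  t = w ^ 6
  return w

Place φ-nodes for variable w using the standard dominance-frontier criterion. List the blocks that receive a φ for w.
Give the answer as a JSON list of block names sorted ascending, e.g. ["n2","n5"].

Answer: ["n2", "n4"]

Working:
idom tree: n1←n0 n2←n0 n3←n2 n4←n0
Dom∩ at merges:
  n2: preds {n0,n3}: {n0} ∩ {n0,n2,n3} = {n0}; idom=n0
  n4: preds {n0,n1,n3}: {n0} ∩ {n0,n1} ∩ {n0,n2,n3} = {n0}; idom=n0

Frontier:
  join n2 pred n0: · stop@n0
  join n2 pred n3: n3→n2 stop@n0
  join n4 pred n0: · stop@n0
  join n4 pred n1: n1 stop@n0
  join n4 pred n3: n3→n2 stop@n0
  n0 → ∅
  n1 → {n4}
  n2 → {n2,n4}
  n3 → {n2,n4}
  n4 → ∅

φ for w: defs {n0,n3,n4}
  DF⁺ = {n2,n4}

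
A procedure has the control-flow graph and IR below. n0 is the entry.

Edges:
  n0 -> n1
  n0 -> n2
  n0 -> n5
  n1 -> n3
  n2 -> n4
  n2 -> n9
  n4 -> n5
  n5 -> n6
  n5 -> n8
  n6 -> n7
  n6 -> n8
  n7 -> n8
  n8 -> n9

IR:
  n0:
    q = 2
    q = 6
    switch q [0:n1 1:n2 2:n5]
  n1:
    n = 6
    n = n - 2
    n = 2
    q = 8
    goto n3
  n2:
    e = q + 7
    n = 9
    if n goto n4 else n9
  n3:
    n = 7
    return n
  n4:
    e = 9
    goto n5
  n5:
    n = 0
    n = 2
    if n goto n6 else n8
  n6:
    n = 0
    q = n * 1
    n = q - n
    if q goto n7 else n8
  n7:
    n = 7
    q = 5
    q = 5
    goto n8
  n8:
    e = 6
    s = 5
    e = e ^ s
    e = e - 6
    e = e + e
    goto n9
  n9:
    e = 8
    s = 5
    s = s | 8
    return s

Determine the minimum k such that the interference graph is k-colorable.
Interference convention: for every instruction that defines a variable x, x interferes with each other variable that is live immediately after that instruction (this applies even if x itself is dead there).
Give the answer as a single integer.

Answer: 2

Derivation:
Per-block:
  n0 def {q} use ∅
  n1 def {n,q} use ∅
  n2 def {e,n} use {q}
  n3 def {n} use ∅
  n4 def {e} use ∅
  n5 def {n} use ∅
  n6 def {n,q} use ∅
  n7 def {n,q} use ∅
  n8 def {e,s} use ∅
  n9 def {e,s} use ∅

Liveness:
  n0 li=∅ lo={q}
  n1 li=∅ lo=∅
  n2 li={q} lo=∅
  n3 li=∅ lo=∅
  n4 li=∅ lo=∅
  n5 li=∅ lo=∅
  n6 li=∅ lo=∅
  n7 li=∅ lo=∅
  n8 li=∅ lo=∅
  n9 li=∅ lo=∅

Conflict graph:
  e — {s}
  n — {q}
  q — {n}
  s — {e}

Chromatic number:
  lower bound: {e,s} mutually conflict ⇒ χ ≥ 2
  assign e→R0 n→R0 q→R1 s→R1 — no edge inside a register ⇒ χ ≤ 2
  χ = 2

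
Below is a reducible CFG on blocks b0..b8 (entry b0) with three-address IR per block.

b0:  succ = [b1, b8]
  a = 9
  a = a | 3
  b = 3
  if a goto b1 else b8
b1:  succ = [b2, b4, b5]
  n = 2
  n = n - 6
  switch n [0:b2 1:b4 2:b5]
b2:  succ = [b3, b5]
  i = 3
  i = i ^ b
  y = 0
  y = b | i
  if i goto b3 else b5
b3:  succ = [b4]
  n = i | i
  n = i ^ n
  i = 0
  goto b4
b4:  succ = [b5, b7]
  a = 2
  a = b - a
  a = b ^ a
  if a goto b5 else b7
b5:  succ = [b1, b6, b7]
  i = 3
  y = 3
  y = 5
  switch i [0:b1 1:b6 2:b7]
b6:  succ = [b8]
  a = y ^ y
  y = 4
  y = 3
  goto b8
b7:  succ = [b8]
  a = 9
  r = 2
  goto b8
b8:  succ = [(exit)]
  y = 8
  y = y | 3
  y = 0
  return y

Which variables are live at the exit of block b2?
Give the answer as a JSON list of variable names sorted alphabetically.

Answer: ["b", "i"]

Derivation:
def/use:
  b0: {a,b} / ∅
  b1: {n} / ∅
  b2: {i,y} / {b}
  b3: {i,n} / {i}
  b4: {a} / {b}
  b5: {i,y} / ∅
  b6: {a,y} / {y}
  b7: {a,r} / ∅
  b8: {y} / ∅

Liveness:
  b0: in=∅ out={b}
  b1: in={b} out={b}
  b2: in={b} out={b,i}
  b3: in={b,i} out={b}
  b4: in={b} out={b}
  b5: in={b} out={b,y}
  b6: in={y} out=∅
  b7: in=∅ out=∅
  b8: in=∅ out=∅

live-out(b2) = ["b", "i"]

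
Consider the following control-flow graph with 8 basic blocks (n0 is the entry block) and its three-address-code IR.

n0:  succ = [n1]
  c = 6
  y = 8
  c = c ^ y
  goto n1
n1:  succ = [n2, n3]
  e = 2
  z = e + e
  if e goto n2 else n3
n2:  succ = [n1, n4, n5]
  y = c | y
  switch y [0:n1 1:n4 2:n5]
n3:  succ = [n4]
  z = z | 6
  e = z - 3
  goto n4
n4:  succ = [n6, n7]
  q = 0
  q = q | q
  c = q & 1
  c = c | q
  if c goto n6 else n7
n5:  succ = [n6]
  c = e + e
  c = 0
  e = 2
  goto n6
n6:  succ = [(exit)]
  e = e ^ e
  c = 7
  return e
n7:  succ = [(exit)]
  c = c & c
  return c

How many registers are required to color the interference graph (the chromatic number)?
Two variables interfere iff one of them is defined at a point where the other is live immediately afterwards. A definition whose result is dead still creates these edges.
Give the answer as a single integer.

def/use:
  n0 def {c,y} use ∅
  n1 def {e,z} use ∅
  n2 def {y} use {c,y}
  n3 def {e,z} use {z}
  n4 def {c,q} use ∅
  n5 def {c,e} use {e}
  n6 def {c,e} use {e}
  n7 def {c} use {c}

Liveness:
  n0 li=∅ lo={c,y}
  n1 li={c,y} lo={c,e,y,z}
  n2 li={c,e,y} lo={c,e,y}
  n3 li={z} lo={e}
  n4 li={e} lo={c,e}
  n5 li={e} lo={e}
  n6 li={e} lo=∅
  n7 li={c} lo=∅

Interference:
  c — {e,q,y,z}
  e — {c,q,y,z}
  q — {c,e}
  y — {c,e,z}
  z — {c,e,y}

Registers:
  clique {c,e,y,z} ⇒ need ≥ 4
  4-colouring: R0={c}  R1={e}  R2={q,y}  R3={z}
  χ = 4

Answer: 4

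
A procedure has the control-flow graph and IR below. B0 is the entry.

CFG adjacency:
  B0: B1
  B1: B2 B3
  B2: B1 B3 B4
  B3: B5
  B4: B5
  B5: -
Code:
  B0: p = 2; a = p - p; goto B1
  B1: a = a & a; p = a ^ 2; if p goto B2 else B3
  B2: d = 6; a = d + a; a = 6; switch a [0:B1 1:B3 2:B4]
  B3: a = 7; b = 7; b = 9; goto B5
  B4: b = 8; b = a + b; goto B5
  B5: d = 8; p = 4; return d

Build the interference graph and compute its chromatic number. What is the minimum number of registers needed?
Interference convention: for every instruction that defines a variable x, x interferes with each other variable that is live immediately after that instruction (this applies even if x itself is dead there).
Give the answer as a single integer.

Answer: 3

Working:
def/use:
  B0: def={a,p} ue=∅
  B1: def={a,p} ue={a}
  B2: def={a,d} ue={a}
  B3: def={a,b} ue=∅
  B4: def={b} ue={a}
  B5: def={d,p} ue=∅

Backward fixpoint:
  live B0: ∅→{a}
  live B1: {a}→{a}
  live B2: {a}→{a}
  live B3: ∅→∅
  live B4: {a}→∅
  live B5: ∅→∅

Interfere edges:
  a — {b,d,p}
  b — {a}
  d — {a,p}
  p — {a,d}

Colouring:
  clique {a,d,p} ⇒ need ≥ 3
  3-colouring: R0={a}  R1={b,d}  R2={p}
  χ = 3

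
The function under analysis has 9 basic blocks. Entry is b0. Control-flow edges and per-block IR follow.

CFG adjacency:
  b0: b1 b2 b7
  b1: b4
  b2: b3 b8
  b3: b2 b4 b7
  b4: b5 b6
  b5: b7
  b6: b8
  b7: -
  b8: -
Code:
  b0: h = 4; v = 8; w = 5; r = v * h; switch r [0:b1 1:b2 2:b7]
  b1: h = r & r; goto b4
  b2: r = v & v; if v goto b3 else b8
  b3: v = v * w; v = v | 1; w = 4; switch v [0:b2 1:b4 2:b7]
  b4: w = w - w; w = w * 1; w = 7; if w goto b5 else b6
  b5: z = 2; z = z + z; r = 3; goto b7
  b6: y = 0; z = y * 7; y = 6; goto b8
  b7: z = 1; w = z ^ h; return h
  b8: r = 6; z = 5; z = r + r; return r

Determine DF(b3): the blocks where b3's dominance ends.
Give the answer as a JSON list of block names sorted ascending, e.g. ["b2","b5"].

Answer: ["b2", "b4", "b7"]

Working:
idom tree: b1←b0 b2←b0 b3←b2 b4←b0 b5←b4 b6←b4 b7←b0 b8←b0
Join-block Dom:
  b2: preds {b0,b3}: {b0} ∩ {b0,b2,b3} = {b0}; idom=b0
  b4: preds {b1,b3}: {b0,b1} ∩ {b0,b2,b3} = {b0}; idom=b0
  b7: preds {b0,b3,b5}: {b0} ∩ {b0,b2,b3} ∩ {b0,b4,b5} = {b0}; idom=b0
  b8: preds {b2,b6}: {b0,b2} ∩ {b0,b4,b6} = {b0}; idom=b0

Frontier:
  join b2 pred b0: · stop@b0
  join b2 pred b3: b3→b2 stop@b0
  join b4 pred b1: b1 stop@b0
  join b4 pred b3: b3→b2 stop@b0
  join b7 pred b0: · stop@b0
  join b7 pred b3: b3→b2 stop@b0
  join b7 pred b5: b5→b4 stop@b0
  join b8 pred b2: b2 stop@b0
  join b8 pred b6: b6→b4 stop@b0
  b0 → ∅
  b1 → {b4}
  b2 → {b2,b4,b7,b8}
  b3 → {b2,b4,b7}
  b4 → {b7,b8}
  b5 → {b7}
  b6 → {b8}
  b7 → ∅
  b8 → ∅

DF(b3) = ["b2", "b4", "b7"]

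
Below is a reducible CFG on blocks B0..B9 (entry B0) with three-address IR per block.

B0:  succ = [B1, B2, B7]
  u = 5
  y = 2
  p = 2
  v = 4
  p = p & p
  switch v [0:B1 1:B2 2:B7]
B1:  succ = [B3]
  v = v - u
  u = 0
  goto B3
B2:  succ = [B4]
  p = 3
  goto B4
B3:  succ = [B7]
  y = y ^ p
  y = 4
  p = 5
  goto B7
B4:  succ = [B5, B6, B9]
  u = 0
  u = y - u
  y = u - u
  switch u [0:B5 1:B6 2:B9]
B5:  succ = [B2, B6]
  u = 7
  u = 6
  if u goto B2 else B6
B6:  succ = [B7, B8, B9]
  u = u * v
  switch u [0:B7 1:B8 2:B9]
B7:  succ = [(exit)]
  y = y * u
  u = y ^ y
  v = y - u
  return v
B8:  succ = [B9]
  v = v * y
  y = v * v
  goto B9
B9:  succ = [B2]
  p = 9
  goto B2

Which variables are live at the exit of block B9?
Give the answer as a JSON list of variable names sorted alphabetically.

Answer: ["v", "y"]

Analysis:
def/use:
  B0 def {p,u,v,y} use ∅
  B1 def {u,v} use {u,v}
  B2 def {p} use ∅
  B3 def {p,y} use {p,y}
  B4 def {u,y} use {y}
  B5 def {u} use ∅
  B6 def {u} use {u,v}
  B7 def {u,v,y} use {u,y}
  B8 def {v,y} use {v,y}
  B9 def {p} use ∅

Backward fixpoint:
  B0 li=∅ lo={p,u,v,y}
  B1 li={p,u,v,y} lo={p,u,y}
  B2 li={v,y} lo={v,y}
  B3 li={p,u,y} lo={u,y}
  B4 li={v,y} lo={u,v,y}
  B5 li={v,y} lo={u,v,y}
  B6 li={u,v,y} lo={u,v,y}
  B7 li={u,y} lo=∅
  B8 li={v,y} lo={v,y}
  B9 li={v,y} lo={v,y}

live-out(B9) = ["v", "y"]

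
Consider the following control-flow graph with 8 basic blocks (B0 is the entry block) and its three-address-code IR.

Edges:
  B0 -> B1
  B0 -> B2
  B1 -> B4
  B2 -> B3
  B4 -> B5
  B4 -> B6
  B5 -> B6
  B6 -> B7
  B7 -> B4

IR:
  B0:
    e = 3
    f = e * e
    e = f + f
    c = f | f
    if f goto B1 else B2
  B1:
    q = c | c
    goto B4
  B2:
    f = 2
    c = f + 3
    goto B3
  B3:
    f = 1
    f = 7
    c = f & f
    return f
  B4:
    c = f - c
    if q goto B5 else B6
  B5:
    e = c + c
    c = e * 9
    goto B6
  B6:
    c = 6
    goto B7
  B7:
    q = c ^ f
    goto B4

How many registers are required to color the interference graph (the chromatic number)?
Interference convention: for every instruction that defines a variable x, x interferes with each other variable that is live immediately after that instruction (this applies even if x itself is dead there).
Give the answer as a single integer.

Answer: 3

Working:
Block summaries:
  B0: {c,e,f} / ∅
  B1: {q} / {c}
  B2: {c,f} / ∅
  B3: {c,f} / ∅
  B4: {c} / {c,f,q}
  B5: {c,e} / {c}
  B6: {c} / ∅
  B7: {q} / {c,f}

Liveness:
  B0 li=∅ lo={c,f}
  B1 li={c,f} lo={c,f,q}
  B2 li=∅ lo=∅
  B3 li=∅ lo=∅
  B4 li={c,f,q} lo={c,f}
  B5 li={c,f} lo={f}
  B6 li={f} lo={c,f}
  B7 li={c,f} lo={c,f,q}

Interference:
  c — {f,q}
  e — {f}
  f — {c,e,q}
  q — {c,f}

Registers:
  lower bound: {c,f,q} mutually conflict ⇒ χ ≥ 3
  3-colouring: c0={f}  c1={c,e}  c2={q}
  χ = 3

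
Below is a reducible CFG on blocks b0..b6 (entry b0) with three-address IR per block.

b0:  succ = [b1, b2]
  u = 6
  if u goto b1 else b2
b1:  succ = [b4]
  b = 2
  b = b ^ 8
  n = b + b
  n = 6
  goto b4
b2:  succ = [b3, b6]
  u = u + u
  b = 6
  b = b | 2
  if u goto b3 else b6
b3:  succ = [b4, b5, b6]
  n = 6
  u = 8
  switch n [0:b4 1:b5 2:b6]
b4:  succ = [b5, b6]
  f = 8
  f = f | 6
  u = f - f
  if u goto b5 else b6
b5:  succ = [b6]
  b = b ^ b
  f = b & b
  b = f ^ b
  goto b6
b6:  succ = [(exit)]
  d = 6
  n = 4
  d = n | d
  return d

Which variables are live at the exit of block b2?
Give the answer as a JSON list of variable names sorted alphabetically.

Per-block:
  b0: {u} / ∅
  b1: {b,n} / ∅
  b2: {b,u} / {u}
  b3: {n,u} / ∅
  b4: {f,u} / ∅
  b5: {b,f} / {b}
  b6: {d,n} / ∅

Liveness:
  b0 li=∅ lo={u}
  b1 li=∅ lo={b}
  b2 li={u} lo={b}
  b3 li={b} lo={b}
  b4 li={b} lo={b}
  b5 li={b} lo=∅
  b6 li=∅ lo=∅

live-out(b2) = ["b"]

Answer: ["b"]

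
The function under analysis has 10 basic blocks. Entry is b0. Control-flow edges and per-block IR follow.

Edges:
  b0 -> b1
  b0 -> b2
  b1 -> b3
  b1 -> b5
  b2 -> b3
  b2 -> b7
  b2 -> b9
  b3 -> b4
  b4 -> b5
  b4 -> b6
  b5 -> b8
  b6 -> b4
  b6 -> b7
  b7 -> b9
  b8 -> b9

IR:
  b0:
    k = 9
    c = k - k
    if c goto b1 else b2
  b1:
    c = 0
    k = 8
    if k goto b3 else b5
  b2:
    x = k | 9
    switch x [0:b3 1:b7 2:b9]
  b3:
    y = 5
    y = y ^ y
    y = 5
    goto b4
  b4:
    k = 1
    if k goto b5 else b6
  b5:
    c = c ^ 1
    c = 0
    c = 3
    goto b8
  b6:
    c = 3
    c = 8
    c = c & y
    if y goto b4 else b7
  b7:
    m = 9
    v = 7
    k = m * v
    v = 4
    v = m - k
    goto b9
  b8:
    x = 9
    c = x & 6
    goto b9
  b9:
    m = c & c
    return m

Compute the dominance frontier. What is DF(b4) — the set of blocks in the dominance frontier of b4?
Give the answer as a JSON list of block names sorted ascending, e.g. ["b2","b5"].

idom tree: b1←b0 b2←b0 b3←b0 b4←b3 b5←b0 b6←b4 b7←b0 b8←b5 b9←b0
Join-block Dom:
  b3: preds {b1,b2}: {b0,b1} ∩ {b0,b2} = {b0}; idom=b0
  b4: preds {b3,b6}: {b0,b3} ∩ {b0,b3,b4,b6} = {b0,b3}; idom=b3
  b5: preds {b1,b4}: {b0,b1} ∩ {b0,b3,b4} = {b0}; idom=b0
  b7: preds {b2,b6}: {b0,b2} ∩ {b0,b3,b4,b6} = {b0}; idom=b0
  b9: preds {b2,b7,b8}: {b0,b2} ∩ {b0,b7} ∩ {b0,b5,b8} = {b0}; idom=b0

DF walk-up:
  b3←b1: walk b1 to b0
  b3←b2: walk b2 to b0
  b4←b3: walk · to b3
  b4←b6: walk b6→b4 to b3
  b5←b1: walk b1 to b0
  b5←b4: walk b4→b3 to b0
  b7←b2: walk b2 to b0
  b7←b6: walk b6→b4→b3 to b0
  b9←b2: walk b2 to b0
  b9←b7: walk b7 to b0
  b9←b8: walk b8→b5 to b0
  b0 → ∅
  b1 → {b3,b5}
  b2 → {b3,b7,b9}
  b3 → {b5,b7}
  b4 → {b4,b5,b7}
  b5 → {b9}
  b6 → {b4,b7}
  b7 → {b9}
  b8 → {b9}
  b9 → ∅

DF(b4) = ["b4", "b5", "b7"]

Answer: ["b4", "b5", "b7"]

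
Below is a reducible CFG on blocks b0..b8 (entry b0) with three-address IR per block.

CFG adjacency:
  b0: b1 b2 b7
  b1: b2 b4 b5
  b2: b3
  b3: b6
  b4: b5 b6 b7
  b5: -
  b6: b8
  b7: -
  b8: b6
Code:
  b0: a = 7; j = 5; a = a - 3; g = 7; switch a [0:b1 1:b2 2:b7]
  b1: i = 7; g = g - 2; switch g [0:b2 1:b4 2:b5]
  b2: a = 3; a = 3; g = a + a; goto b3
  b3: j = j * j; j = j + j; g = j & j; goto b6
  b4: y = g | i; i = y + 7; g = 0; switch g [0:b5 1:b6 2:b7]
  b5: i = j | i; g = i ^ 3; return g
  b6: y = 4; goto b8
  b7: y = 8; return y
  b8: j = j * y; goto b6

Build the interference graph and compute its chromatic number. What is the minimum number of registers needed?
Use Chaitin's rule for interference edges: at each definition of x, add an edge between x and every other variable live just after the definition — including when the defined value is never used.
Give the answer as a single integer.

Answer: 3

Derivation:
Block summaries:
  b0: def={a,g,j} ue=∅
  b1: def={g,i} ue={g}
  b2: def={a,g} ue=∅
  b3: def={g,j} ue={j}
  b4: def={g,i,y} ue={g,i}
  b5: def={g,i} ue={i,j}
  b6: def={y} ue=∅
  b7: def={y} ue=∅
  b8: def={j} ue={j,y}

Backward fixpoint:
  live b0: ∅→{g,j}
  live b1: {g,j}→{g,i,j}
  live b2: {j}→{j}
  live b3: {j}→{j}
  live b4: {g,i,j}→{i,j}
  live b5: {i,j}→∅
  live b6: {j}→{j,y}
  live b7: ∅→∅
  live b8: {j,y}→{j}

Interference:
  a — {g,j}
  g — {a,i,j}
  i — {g,j}
  j — {a,g,i,y}
  y — {j}

Chromatic number:
  {a,g,j} pairwise interfere (3-clique) ⇒ χ ≥ 3
  3-colouring: R0={j}  R1={g,y}  R2={a,i}
  χ = 3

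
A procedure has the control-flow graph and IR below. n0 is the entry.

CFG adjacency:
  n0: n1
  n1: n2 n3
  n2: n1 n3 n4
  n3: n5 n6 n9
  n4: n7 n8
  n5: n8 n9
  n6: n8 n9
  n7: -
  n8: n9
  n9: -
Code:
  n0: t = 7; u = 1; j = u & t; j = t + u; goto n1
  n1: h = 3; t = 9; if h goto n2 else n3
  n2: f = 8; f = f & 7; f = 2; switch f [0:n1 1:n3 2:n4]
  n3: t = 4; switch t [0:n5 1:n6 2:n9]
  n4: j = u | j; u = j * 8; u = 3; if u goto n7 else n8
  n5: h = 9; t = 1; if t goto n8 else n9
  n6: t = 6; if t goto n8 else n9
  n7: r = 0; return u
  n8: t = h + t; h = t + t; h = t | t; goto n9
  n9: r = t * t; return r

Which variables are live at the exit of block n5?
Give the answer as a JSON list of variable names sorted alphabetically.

Answer: ["h", "t"]

Derivation:
def/use:
  n0: def={j,t,u} ue=∅
  n1: def={h,t} ue=∅
  n2: def={f} ue=∅
  n3: def={t} ue=∅
  n4: def={j,u} ue={j,u}
  n5: def={h,t} ue=∅
  n6: def={t} ue=∅
  n7: def={r} ue={u}
  n8: def={h,t} ue={h,t}
  n9: def={r} ue={t}

Live sets:
  live n0: ∅→{j,u}
  live n1: {j,u}→{h,j,t,u}
  live n2: {h,j,t,u}→{h,j,t,u}
  live n3: {h}→{h,t}
  live n4: {h,j,t,u}→{h,t,u}
  live n5: ∅→{h,t}
  live n6: {h}→{h,t}
  live n7: {u}→∅
  live n8: {h,t}→{t}
  live n9: {t}→∅

live-out(n5) = ["h", "t"]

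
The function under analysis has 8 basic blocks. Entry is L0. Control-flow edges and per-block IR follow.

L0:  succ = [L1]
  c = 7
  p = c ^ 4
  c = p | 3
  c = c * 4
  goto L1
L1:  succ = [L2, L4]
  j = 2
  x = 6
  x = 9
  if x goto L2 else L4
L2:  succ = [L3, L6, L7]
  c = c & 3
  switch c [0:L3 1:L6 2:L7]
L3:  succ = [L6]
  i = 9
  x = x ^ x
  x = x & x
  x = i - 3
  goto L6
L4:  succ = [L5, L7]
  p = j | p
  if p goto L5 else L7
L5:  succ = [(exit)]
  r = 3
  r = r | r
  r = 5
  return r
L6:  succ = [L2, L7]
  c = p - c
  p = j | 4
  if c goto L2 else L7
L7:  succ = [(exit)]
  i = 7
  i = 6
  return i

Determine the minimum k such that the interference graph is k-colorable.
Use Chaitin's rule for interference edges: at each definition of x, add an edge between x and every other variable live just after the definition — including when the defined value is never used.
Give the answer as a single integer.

Answer: 5

Analysis:
def/use:
  L0 def {c,p} use ∅
  L1 def {j,x} use ∅
  L2 def {c} use {c}
  L3 def {i,x} use {x}
  L4 def {p} use {j,p}
  L5 def {r} use ∅
  L6 def {c,p} use {c,j,p}
  L7 def {i} use ∅

Liveness:
  L0: in=∅ out={c,p}
  L1: in={c,p} out={c,j,p,x}
  L2: in={c,j,p,x} out={c,j,p,x}
  L3: in={c,j,p,x} out={c,j,p,x}
  L4: in={j,p} out=∅
  L5: in=∅ out=∅
  L6: in={c,j,p,x} out={c,j,p,x}
  L7: in=∅ out=∅

Interfere edges:
  c — {i,j,p,x}
  i — {c,j,p,x}
  j — {c,i,p,x}
  p — {c,i,j,x}
  r — ∅
  x — {c,i,j,p}

Chromatic number:
  lower bound: {c,i,j,p,x} mutually conflict ⇒ χ ≥ 5
  5-colouring: r0={c,r}  r1={i}  r2={j}  r3={p}  r4={x}
  χ = 5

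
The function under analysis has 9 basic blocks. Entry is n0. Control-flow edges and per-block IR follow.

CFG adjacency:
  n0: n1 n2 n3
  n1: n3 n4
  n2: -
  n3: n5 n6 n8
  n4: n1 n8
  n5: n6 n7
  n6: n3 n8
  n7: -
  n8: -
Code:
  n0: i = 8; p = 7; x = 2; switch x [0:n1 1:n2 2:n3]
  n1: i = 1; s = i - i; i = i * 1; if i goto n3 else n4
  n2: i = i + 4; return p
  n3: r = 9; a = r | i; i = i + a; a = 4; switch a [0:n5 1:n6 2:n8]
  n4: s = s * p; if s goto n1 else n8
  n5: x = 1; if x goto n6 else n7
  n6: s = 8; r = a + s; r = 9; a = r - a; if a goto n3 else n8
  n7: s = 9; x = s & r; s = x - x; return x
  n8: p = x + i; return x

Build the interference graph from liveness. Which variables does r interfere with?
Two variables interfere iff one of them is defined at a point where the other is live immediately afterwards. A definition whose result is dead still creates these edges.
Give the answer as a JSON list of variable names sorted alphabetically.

Answer: ["a", "i", "s", "x"]

Derivation:
Block summaries:
  n0: {i,p,x} / ∅
  n1: {i,s} / ∅
  n2: {i} / {i,p}
  n3: {a,i,r} / {i}
  n4: {s} / {p,s}
  n5: {x} / ∅
  n6: {a,r,s} / {a}
  n7: {s,x} / {r}
  n8: {p} / {i,x}

Live sets:
  live n0: ∅→{i,p,x}
  live n1: {p,x}→{i,p,s,x}
  live n2: {i,p}→∅
  live n3: {i,x}→{a,i,r,x}
  live n4: {i,p,s,x}→{i,p,x}
  live n5: {a,i,r}→{a,i,r,x}
  live n6: {a,i,x}→{i,x}
  live n7: {r}→∅
  live n8: {i,x}→∅

Interference:
  a↔{i,r,s,x}
  i↔{a,p,r,s,x}
  p↔{i,s,x}
  r↔{a,i,s,x}
  s↔{a,i,p,r,x}
  x↔{a,i,p,r,s}

N(r) = ["a", "i", "s", "x"]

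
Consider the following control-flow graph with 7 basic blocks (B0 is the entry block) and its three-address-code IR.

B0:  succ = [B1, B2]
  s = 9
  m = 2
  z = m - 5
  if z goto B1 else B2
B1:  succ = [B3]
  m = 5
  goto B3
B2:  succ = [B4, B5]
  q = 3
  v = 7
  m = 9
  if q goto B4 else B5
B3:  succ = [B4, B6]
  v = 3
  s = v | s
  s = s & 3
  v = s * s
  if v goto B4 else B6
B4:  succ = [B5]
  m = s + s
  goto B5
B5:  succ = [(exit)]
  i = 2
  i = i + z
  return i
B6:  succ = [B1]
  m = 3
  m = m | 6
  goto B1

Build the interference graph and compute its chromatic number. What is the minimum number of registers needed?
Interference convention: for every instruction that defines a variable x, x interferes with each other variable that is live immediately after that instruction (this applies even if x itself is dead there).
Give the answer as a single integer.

Per-block:
  B0 def {m,s,z} use ∅
  B1 def {m} use ∅
  B2 def {m,q,v} use ∅
  B3 def {s,v} use {s}
  B4 def {m} use {s}
  B5 def {i} use {z}
  B6 def {m} use ∅

Liveness:
  B0: in=∅ out={s,z}
  B1: in={s,z} out={s,z}
  B2: in={s,z} out={s,z}
  B3: in={s,z} out={s,z}
  B4: in={s,z} out={z}
  B5: in={z} out=∅
  B6: in={s,z} out={s,z}

Interference:
  i — {z}
  m — {q,s,z}
  q — {m,s,v,z}
  s — {m,q,v,z}
  v — {q,s,z}
  z — {i,m,q,s,v}

Registers:
  {m,q,s,z} pairwise interfere (4-clique) ⇒ χ ≥ 4
  4-colouring: r0={z}  r1={i,q}  r2={s}  r3={m,v}
  χ = 4

Answer: 4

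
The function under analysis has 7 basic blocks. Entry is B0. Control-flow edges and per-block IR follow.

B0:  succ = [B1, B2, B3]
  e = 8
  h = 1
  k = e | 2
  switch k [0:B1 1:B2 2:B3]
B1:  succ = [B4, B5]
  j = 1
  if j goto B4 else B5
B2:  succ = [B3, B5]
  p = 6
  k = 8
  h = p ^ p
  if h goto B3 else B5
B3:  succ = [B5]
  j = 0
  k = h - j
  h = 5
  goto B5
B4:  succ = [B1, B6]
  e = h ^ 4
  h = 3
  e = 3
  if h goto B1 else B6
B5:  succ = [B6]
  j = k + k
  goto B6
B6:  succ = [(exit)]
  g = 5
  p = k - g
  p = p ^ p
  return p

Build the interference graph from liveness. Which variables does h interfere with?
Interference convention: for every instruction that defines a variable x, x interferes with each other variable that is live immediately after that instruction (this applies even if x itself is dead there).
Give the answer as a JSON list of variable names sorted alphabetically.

Answer: ["e", "j", "k"]

Working:
Per-block:
  B0: {e,h,k} / ∅
  B1: {j} / ∅
  B2: {h,k,p} / ∅
  B3: {h,j,k} / {h}
  B4: {e,h} / {h}
  B5: {j} / {k}
  B6: {g,p} / {k}

Backward fixpoint:
  B0: in=∅ out={h,k}
  B1: in={h,k} out={h,k}
  B2: in=∅ out={h,k}
  B3: in={h} out={k}
  B4: in={h,k} out={h,k}
  B5: in={k} out={k}
  B6: in={k} out=∅

Conflict graph:
  e↔{h,k}
  g↔{k}
  h↔{e,j,k}
  j↔{h,k}
  k↔{e,g,h,j,p}
  p↔{k}

N(h) = ["e", "j", "k"]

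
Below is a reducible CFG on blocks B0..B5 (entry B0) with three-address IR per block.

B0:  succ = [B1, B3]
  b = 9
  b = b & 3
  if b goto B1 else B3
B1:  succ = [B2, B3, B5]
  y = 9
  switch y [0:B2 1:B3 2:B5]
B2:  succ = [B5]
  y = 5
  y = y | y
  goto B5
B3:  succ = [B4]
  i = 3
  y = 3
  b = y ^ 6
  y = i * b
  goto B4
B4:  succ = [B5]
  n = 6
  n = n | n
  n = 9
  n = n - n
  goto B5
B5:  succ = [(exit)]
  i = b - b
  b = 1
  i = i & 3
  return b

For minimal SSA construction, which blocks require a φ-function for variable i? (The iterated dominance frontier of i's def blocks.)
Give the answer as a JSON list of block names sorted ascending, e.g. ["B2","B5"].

Answer: ["B5"]

Working:
idom tree: B1←B0 B2←B1 B3←B0 B4←B3 B5←B0
Dom∩ at merges:
  B3: preds {B0,B1}: {B0} ∩ {B0,B1} = {B0}; idom=B0
  B5: preds {B1,B2,B4}: {B0,B1} ∩ {B0,B1,B2} ∩ {B0,B3,B4} = {B0}; idom=B0

Frontier:
  join B3 pred B0: · stop@B0
  join B3 pred B1: B1 stop@B0
  join B5 pred B1: B1 stop@B0
  join B5 pred B2: B2→B1 stop@B0
  join B5 pred B4: B4→B3 stop@B0
  DF(B0)=∅
  DF(B1)={B3,B5}
  DF(B2)={B5}
  DF(B3)={B5}
  DF(B4)={B5}
  DF(B5)=∅

φ for i: defs {B3,B5}
  DF⁺ = {B5}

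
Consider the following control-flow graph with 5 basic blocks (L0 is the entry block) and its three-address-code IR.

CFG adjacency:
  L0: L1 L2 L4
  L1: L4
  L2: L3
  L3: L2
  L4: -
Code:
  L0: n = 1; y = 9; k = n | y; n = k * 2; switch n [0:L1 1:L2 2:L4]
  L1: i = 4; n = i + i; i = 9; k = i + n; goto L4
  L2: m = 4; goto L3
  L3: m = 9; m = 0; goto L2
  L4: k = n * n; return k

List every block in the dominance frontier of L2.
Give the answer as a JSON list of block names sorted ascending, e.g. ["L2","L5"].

idom tree: L1←L0 L2←L0 L3←L2 L4←L0
Join-block Dom:
  L2: preds {L0,L3}: {L0} ∩ {L0,L2,L3} = {L0}; idom=L0
  L4: preds {L0,L1}: {L0} ∩ {L0,L1} = {L0}; idom=L0

DF derivation:
  L2←L0: walk · to L0
  L2←L3: walk L3→L2 to L0
  L4←L0: walk · to L0
  L4←L1: walk L1 to L0
  L0 → ∅
  L1 → {L4}
  L2 → {L2}
  L3 → {L2}
  L4 → ∅

DF(L2) = ["L2"]

Answer: ["L2"]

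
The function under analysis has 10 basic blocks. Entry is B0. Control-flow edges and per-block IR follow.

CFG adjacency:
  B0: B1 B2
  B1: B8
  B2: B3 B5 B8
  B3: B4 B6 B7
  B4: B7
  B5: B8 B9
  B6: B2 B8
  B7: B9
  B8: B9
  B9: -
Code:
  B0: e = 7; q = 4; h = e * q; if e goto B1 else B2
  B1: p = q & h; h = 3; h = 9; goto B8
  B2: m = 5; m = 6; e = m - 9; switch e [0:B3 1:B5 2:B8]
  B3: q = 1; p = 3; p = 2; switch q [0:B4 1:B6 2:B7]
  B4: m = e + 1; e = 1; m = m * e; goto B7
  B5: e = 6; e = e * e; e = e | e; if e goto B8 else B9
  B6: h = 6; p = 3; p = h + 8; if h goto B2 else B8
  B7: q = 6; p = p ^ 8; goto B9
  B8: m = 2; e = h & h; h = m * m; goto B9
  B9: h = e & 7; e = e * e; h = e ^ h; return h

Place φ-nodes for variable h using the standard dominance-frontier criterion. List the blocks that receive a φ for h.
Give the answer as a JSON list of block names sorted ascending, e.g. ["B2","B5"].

Answer: ["B2", "B8", "B9"]

Derivation:
idom tree: B1←B0 B2←B0 B3←B2 B4←B3 B5←B2 B6←B3 B7←B3 B8←B0 B9←B0
Join-block Dom:
  B2: preds {B0,B6}: {B0} ∩ {B0,B2,B3,B6} = {B0}; idom=B0
  B7: preds {B3,B4}: {B0,B2,B3} ∩ {B0,B2,B3,B4} = {B0,B2,B3}; idom=B3
  B8: preds {B1,B2,B5,B6}: {B0,B1} ∩ {B0,B2} ∩ {B0,B2,B5} ∩ {B0,B2,B3,B6} = {B0}; idom=B0
  B9: preds {B5,B7,B8}: {B0,B2,B5} ∩ {B0,B2,B3,B7} ∩ {B0,B8} = {B0}; idom=B0

DF derivation:
  B2←B0: walk · to B0
  B2←B6: walk B6→B3→B2 to B0
  B7←B3: walk · to B3
  B7←B4: walk B4 to B3
  B8←B1: walk B1 to B0
  B8←B2: walk B2 to B0
  B8←B5: walk B5→B2 to B0
  B8←B6: walk B6→B3→B2 to B0
  B9←B5: walk B5→B2 to B0
  B9←B7: walk B7→B3→B2 to B0
  B9←B8: walk B8 to B0
  DF(B0)=∅
  DF(B1)={B8}
  DF(B2)={B2,B8,B9}
  DF(B3)={B2,B8,B9}
  DF(B4)={B7}
  DF(B5)={B8,B9}
  DF(B6)={B2,B8}
  DF(B7)={B9}
  DF(B8)={B9}
  DF(B9)=∅

φ for h: defs {B0,B1,B6,B8,B9}
  DF⁺ = {B2,B8,B9}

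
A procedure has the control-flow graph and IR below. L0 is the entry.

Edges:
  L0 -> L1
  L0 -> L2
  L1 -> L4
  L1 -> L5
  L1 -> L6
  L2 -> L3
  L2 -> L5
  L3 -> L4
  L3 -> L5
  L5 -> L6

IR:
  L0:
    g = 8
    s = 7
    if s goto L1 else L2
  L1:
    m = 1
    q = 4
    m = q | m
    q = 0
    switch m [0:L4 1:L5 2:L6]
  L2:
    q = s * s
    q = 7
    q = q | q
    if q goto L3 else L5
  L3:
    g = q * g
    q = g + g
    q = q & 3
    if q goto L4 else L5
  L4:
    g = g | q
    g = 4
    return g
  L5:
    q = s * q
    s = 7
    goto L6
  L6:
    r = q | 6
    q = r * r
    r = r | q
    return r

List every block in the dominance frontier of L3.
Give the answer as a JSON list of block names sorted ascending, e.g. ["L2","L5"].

Answer: ["L4", "L5"]

Working:
idom tree: L1←L0 L2←L0 L3←L2 L4←L0 L5←L0 L6←L0
Join-block Dom:
  L4: preds {L1,L3}: {L0,L1} ∩ {L0,L2,L3} = {L0}; idom=L0
  L5: preds {L1,L2,L3}: {L0,L1} ∩ {L0,L2} ∩ {L0,L2,L3} = {L0}; idom=L0
  L6: preds {L1,L5}: {L0,L1} ∩ {L0,L5} = {L0}; idom=L0

DF walk-up:
  join L4 pred L1: L1 stop@L0
  join L4 pred L3: L3→L2 stop@L0
  join L5 pred L1: L1 stop@L0
  join L5 pred L2: L2 stop@L0
  join L5 pred L3: L3→L2 stop@L0
  join L6 pred L1: L1 stop@L0
  join L6 pred L5: L5 stop@L0
  L0: DF=∅
  L1: DF={L4,L5,L6}
  L2: DF={L4,L5}
  L3: DF={L4,L5}
  L4: DF=∅
  L5: DF={L6}
  L6: DF=∅

DF(L3) = ["L4", "L5"]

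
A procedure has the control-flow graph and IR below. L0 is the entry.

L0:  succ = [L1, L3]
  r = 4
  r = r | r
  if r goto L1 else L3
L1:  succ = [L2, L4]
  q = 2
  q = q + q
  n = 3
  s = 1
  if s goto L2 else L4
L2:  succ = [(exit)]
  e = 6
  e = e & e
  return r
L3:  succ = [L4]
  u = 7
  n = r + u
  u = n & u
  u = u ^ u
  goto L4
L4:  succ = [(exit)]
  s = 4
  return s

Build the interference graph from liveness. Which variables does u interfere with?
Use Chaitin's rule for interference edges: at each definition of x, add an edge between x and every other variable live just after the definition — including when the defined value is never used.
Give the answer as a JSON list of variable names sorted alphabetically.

def/use:
  L0: def={r} ue=∅
  L1: def={n,q,s} ue=∅
  L2: def={e} ue={r}
  L3: def={n,u} ue={r}
  L4: def={s} ue=∅

Live sets:
  L0 li=∅ lo={r}
  L1 li={r} lo={r}
  L2 li={r} lo=∅
  L3 li={r} lo=∅
  L4 li=∅ lo=∅

Conflict graph:
  e — {r}
  n — {r,u}
  q — {r}
  r — {e,n,q,s,u}
  s — {r}
  u — {n,r}

N(u) = ["n", "r"]

Answer: ["n", "r"]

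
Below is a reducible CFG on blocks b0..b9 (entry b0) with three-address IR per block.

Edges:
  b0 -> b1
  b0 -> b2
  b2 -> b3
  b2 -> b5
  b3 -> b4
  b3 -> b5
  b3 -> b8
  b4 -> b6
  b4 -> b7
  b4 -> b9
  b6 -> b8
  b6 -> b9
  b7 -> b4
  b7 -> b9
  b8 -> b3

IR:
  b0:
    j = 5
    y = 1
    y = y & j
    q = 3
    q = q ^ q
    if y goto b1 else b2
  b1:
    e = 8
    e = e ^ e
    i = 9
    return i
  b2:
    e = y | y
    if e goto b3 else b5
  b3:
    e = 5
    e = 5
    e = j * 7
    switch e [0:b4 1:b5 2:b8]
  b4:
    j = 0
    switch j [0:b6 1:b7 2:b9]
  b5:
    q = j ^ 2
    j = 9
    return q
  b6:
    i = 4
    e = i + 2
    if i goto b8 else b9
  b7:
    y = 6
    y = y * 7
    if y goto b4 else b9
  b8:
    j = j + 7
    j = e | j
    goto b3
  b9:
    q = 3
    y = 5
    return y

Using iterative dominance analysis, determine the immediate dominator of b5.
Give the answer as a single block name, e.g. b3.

idom tree: b1←b0 b2←b0 b3←b2 b4←b3 b5←b2 b6←b4 b7←b4 b8←b3 b9←b4
Dom at joins:
  b3: preds {b2,b8}: {b0,b2} ∩ {b0,b2,b3,b8} = {b0,b2}; idom=b2
  b4: preds {b3,b7}: {b0,b2,b3} ∩ {b0,b2,b3,b4,b7} = {b0,b2,b3}; idom=b3
  b5: preds {b2,b3}: {b0,b2} ∩ {b0,b2,b3} = {b0,b2}; idom=b2
  b8: preds {b3,b6}: {b0,b2,b3} ∩ {b0,b2,b3,b4,b6} = {b0,b2,b3}; idom=b3
  b9: preds {b4,b6,b7}: {b0,b2,b3,b4} ∩ {b0,b2,b3,b4,b6} ∩ {b0,b2,b3,b4,b7} = {b0,b2,b3,b4}; idom=b4

idom(b5) = b2

Answer: b2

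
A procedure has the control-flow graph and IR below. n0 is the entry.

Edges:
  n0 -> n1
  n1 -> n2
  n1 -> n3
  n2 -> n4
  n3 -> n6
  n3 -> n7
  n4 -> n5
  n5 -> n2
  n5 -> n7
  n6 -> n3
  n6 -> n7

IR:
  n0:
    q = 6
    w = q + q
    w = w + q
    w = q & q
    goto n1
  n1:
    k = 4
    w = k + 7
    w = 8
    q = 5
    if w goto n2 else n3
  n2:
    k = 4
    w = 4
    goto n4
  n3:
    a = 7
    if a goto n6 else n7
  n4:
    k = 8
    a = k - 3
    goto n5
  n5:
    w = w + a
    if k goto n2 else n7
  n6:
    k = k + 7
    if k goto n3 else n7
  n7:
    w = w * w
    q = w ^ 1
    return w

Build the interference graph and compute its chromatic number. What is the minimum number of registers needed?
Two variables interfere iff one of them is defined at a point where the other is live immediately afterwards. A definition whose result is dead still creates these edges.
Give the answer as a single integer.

Answer: 3

Derivation:
Block summaries:
  n0 def {q,w} use ∅
  n1 def {k,q,w} use ∅
  n2 def {k,w} use ∅
  n3 def {a} use ∅
  n4 def {a,k} use ∅
  n5 def {w} use {a,k,w}
  n6 def {k} use {k}
  n7 def {q,w} use {w}

Live sets:
  n0: in=∅ out=∅
  n1: in=∅ out={k,w}
  n2: in=∅ out={w}
  n3: in={k,w} out={k,w}
  n4: in={w} out={a,k,w}
  n5: in={a,k,w} out={w}
  n6: in={k,w} out={k,w}
  n7: in={w} out=∅

Interference:
  a↔{k,w}
  k↔{a,q,w}
  q↔{k,w}
  w↔{a,k,q}

Registers:
  lower bound: {a,k,w} mutually conflict ⇒ χ ≥ 3
  assign a→r2 k→r0 q→r2 w→r1 — no edge inside a register ⇒ χ ≤ 3
  χ = 3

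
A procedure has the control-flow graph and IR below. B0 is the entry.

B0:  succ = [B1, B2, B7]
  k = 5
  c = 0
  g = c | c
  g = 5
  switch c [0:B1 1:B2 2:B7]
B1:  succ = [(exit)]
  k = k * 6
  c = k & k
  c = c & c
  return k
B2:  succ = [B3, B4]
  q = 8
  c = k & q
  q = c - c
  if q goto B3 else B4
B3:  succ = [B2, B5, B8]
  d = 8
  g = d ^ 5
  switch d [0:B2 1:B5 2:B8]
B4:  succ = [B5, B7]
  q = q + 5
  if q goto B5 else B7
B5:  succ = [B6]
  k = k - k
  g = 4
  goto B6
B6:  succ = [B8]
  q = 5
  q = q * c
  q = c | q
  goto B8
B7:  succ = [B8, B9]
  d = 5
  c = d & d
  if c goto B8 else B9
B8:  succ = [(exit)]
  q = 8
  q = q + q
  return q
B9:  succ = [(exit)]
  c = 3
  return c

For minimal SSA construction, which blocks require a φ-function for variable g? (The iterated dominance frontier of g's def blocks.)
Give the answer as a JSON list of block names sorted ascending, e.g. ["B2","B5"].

idom tree: B1←B0 B2←B0 B3←B2 B4←B2 B5←B2 B6←B5 B7←B0 B8←B0 B9←B7
Dom∩ at merges:
  B2: preds {B0,B3}: {B0} ∩ {B0,B2,B3} = {B0}; idom=B0
  B5: preds {B3,B4}: {B0,B2,B3} ∩ {B0,B2,B4} = {B0,B2}; idom=B2
  B7: preds {B0,B4}: {B0} ∩ {B0,B2,B4} = {B0}; idom=B0
  B8: preds {B3,B6,B7}: {B0,B2,B3} ∩ {B0,B2,B5,B6} ∩ {B0,B7} = {B0}; idom=B0

DF walk-up:
  B2←B0: walk · to B0
  B2←B3: walk B3→B2 to B0
  B5←B3: walk B3 to B2
  B5←B4: walk B4 to B2
  B7←B0: walk · to B0
  B7←B4: walk B4→B2 to B0
  B8←B3: walk B3→B2 to B0
  B8←B6: walk B6→B5→B2 to B0
  B8←B7: walk B7 to B0
  B0: DF=∅
  B1: DF=∅
  B2: DF={B2,B7,B8}
  B3: DF={B2,B5,B8}
  B4: DF={B5,B7}
  B5: DF={B8}
  B6: DF={B8}
  B7: DF={B8}
  B8: DF=∅
  B9: DF=∅

φ for g: defs {B0,B3,B5}
  DF⁺ = {B2,B5,B7,B8}

Answer: ["B2", "B5", "B7", "B8"]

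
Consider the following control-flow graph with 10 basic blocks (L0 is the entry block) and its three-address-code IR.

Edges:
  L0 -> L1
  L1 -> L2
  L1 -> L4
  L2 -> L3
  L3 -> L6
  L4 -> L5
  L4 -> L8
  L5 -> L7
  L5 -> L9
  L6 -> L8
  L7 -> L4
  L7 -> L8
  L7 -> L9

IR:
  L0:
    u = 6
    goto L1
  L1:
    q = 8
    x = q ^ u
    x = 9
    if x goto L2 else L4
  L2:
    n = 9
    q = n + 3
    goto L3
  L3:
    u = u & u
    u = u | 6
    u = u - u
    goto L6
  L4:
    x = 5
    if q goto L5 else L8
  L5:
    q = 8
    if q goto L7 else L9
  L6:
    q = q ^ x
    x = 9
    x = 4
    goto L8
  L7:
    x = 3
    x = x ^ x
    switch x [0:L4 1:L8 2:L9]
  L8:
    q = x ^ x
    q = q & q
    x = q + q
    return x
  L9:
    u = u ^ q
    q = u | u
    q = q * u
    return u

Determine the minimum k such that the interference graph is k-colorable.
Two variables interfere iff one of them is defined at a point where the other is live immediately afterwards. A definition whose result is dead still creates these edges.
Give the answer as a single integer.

Answer: 3

Derivation:
Block summaries:
  L0: {u} / ∅
  L1: {q,x} / {u}
  L2: {n,q} / ∅
  L3: {u} / {u}
  L4: {x} / {q}
  L5: {q} / ∅
  L6: {q,x} / {q,x}
  L7: {x} / ∅
  L8: {q,x} / {x}
  L9: {q,u} / {q,u}

Backward fixpoint:
  L0 li=∅ lo={u}
  L1 li={u} lo={q,u,x}
  L2 li={u,x} lo={q,u,x}
  L3 li={q,u,x} lo={q,x}
  L4 li={q,u} lo={u,x}
  L5 li={u} lo={q,u}
  L6 li={q,x} lo={x}
  L7 li={q,u} lo={q,u,x}
  L8 li={x} lo=∅
  L9 li={q,u} lo=∅

Conflict graph:
  n — {u,x}
  q — {u,x}
  u — {n,q,x}
  x — {n,q,u}

Colouring:
  {n,u,x} pairwise interfere (3-clique) ⇒ χ ≥ 3
  3-colouring: r0={u}  r1={x}  r2={n,q}
  χ = 3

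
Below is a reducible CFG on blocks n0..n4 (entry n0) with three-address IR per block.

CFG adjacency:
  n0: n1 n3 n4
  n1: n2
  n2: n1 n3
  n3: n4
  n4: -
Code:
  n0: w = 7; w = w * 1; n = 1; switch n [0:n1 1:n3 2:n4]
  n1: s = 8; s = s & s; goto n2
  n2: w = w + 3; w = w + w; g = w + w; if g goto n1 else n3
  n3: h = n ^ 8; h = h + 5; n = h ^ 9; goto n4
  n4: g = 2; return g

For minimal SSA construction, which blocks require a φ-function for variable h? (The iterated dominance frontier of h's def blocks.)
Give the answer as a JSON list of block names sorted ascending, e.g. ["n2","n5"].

Answer: ["n4"]

Analysis:
idom tree: n1←n0 n2←n1 n3←n0 n4←n0
Dom at joins:
  n1: preds {n0,n2}: {n0} ∩ {n0,n1,n2} = {n0}; idom=n0
  n3: preds {n0,n2}: {n0} ∩ {n0,n1,n2} = {n0}; idom=n0
  n4: preds {n0,n3}: {n0} ∩ {n0,n3} = {n0}; idom=n0

Frontier:
  n1←n0: walk · to n0
  n1←n2: walk n2→n1 to n0
  n3←n0: walk · to n0
  n3←n2: walk n2→n1 to n0
  n4←n0: walk · to n0
  n4←n3: walk n3 to n0
  DF(n0)=∅
  DF(n1)={n1,n3}
  DF(n2)={n1,n3}
  DF(n3)={n4}
  DF(n4)=∅

φ for h: defs {n3}
  DF⁺ = {n4}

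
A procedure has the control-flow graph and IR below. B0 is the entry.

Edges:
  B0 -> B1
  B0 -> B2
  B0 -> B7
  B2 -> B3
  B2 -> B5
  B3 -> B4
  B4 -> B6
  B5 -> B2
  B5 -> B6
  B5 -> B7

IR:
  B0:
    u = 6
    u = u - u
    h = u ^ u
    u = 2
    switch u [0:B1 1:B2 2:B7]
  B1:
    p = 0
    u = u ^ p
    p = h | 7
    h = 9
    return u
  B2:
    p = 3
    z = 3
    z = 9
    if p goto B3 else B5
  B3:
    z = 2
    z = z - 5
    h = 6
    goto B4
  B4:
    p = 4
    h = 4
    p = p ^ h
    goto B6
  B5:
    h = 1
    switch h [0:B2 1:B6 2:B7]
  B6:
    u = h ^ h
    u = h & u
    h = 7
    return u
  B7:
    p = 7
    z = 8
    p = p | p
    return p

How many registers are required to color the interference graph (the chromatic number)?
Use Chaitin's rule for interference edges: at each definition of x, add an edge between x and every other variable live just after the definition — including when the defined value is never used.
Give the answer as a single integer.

Answer: 3

Working:
Block summaries:
  B0: {h,u} / ∅
  B1: {h,p,u} / {h,u}
  B2: {p,z} / ∅
  B3: {h,z} / ∅
  B4: {h,p} / ∅
  B5: {h} / ∅
  B6: {h,u} / {h}
  B7: {p,z} / ∅

Backward fixpoint:
  B0 li=∅ lo={h,u}
  B1 li={h,u} lo=∅
  B2 li=∅ lo=∅
  B3 li=∅ lo=∅
  B4 li=∅ lo={h}
  B5 li=∅ lo={h}
  B6 li={h} lo=∅
  B7 li=∅ lo=∅

Interference:
  h — {p,u}
  p — {h,u,z}
  u — {h,p}
  z — {p}

Chromatic number:
  lower bound: {h,p,u} mutually conflict ⇒ χ ≥ 3
  3-colouring: r0={p}  r1={h,z}  r2={u}
  χ = 3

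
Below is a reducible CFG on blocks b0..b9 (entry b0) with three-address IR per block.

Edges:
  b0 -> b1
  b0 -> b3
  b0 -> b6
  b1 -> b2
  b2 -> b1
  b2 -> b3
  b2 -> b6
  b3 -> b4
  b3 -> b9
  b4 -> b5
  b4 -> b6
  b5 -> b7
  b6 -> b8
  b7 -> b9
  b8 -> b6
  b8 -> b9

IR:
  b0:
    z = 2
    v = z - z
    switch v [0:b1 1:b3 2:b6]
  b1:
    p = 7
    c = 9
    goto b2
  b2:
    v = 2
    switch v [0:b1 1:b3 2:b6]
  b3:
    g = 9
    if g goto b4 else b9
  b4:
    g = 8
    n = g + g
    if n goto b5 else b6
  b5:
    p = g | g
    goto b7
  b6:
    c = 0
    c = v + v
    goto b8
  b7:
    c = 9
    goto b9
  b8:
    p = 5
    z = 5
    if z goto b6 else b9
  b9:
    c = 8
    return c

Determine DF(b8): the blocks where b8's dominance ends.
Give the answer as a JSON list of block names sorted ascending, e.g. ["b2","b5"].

idom tree: b1←b0 b2←b1 b3←b0 b4←b3 b5←b4 b6←b0 b7←b5 b8←b6 b9←b0
Dom at joins:
  b1: preds {b0,b2}: {b0} ∩ {b0,b1,b2} = {b0}; idom=b0
  b3: preds {b0,b2}: {b0} ∩ {b0,b1,b2} = {b0}; idom=b0
  b6: preds {b0,b2,b4,b8}: {b0} ∩ {b0,b1,b2} ∩ {b0,b3,b4} ∩ {b0,b6,b8} = {b0}; idom=b0
  b9: preds {b3,b7,b8}: {b0,b3} ∩ {b0,b3,b4,b5,b7} ∩ {b0,b6,b8} = {b0}; idom=b0

DF derivation:
  b1←b0: walk · to b0
  b1←b2: walk b2→b1 to b0
  b3←b0: walk · to b0
  b3←b2: walk b2→b1 to b0
  b6←b0: walk · to b0
  b6←b2: walk b2→b1 to b0
  b6←b4: walk b4→b3 to b0
  b6←b8: walk b8→b6 to b0
  b9←b3: walk b3 to b0
  b9←b7: walk b7→b5→b4→b3 to b0
  b9←b8: walk b8→b6 to b0
  b0 → ∅
  b1 → {b1,b3,b6}
  b2 → {b1,b3,b6}
  b3 → {b6,b9}
  b4 → {b6,b9}
  b5 → {b9}
  b6 → {b6,b9}
  b7 → {b9}
  b8 → {b6,b9}
  b9 → ∅

DF(b8) = ["b6", "b9"]

Answer: ["b6", "b9"]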